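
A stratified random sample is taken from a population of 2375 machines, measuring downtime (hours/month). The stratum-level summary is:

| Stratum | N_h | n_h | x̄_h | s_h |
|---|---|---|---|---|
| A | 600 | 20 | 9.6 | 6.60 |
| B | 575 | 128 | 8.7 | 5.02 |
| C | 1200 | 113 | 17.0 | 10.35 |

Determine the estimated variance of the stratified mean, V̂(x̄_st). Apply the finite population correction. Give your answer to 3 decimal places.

V̂(x̄_st) ≈ 0.363

V̂(x̄_st) = Σ W_h² (1 − n_h/N_h) s_h²/n_h, with W_h = N_h/N and N = 2375:
  stratum A: (600/2375)²·(1 − 20/600)·6.60²/20 = 0.134372
  stratum B: (575/2375)²·(1 − 128/575)·5.02²/128 = 0.0089711
  stratum C: (1200/2375)²·(1 − 113/1200)·10.35²/113 = 0.219223
V̂(x̄_st) = 0.362566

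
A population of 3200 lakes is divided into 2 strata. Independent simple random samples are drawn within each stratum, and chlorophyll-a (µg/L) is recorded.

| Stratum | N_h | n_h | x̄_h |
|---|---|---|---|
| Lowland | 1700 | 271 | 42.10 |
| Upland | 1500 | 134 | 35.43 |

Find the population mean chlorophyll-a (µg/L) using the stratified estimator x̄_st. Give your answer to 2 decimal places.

x̄_st ≈ 38.97

N = Σ N_h = 3200. Stratum weights W_h = N_h/N.
x̄_st = (1700·42.10 + 1500·35.43) / 3200 = 38.9734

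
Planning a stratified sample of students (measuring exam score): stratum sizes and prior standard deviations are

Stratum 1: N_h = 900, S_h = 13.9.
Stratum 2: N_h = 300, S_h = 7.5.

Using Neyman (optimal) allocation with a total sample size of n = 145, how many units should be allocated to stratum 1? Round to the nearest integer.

123

Neyman allocation: n_h = n · N_h S_h / Σ N_i S_i, with n = 145.
  stratum 1: N_h·S_h = 900·13.9 = 12510.00
  stratum 2: N_h·S_h = 300·7.5 = 2250.00
Σ N_h S_h = 14760.00
n for stratum 1 = 145·12510.00/14760.00 = 122.896 → 123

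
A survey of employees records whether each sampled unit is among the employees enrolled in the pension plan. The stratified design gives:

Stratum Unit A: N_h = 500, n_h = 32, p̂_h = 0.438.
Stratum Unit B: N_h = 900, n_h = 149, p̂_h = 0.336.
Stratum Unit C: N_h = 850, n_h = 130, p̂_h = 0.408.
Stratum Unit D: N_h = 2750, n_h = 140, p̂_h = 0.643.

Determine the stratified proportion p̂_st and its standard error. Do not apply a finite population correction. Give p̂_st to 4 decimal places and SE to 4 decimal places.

N = 5000; stratum weights W_h = N_h/N.
p̂_st = Σ W_h p̂_h = (500·0.438 + 900·0.336 + 850·0.408 + 2750·0.643)/5000 = 0.52729
V̂(p̂_st) = Σ W_h² p̂_h(1−p̂_h)/(n_h−1):
  stratum Unit A: (500/5000)²·0.438·0.562/31 = 7.94052e-05
  stratum Unit B: (900/5000)²·0.336·0.664/148 = 4.88417e-05
  stratum Unit C: (850/5000)²·0.408·0.592/129 = 5.41116e-05
  stratum Unit D: (2750/5000)²·0.643·0.357/139 = 0.000499562
V̂(p̂_st) = 0.000681921; SE = √V̂ = 0.0261136

p̂_st ≈ 0.5273, SE ≈ 0.0261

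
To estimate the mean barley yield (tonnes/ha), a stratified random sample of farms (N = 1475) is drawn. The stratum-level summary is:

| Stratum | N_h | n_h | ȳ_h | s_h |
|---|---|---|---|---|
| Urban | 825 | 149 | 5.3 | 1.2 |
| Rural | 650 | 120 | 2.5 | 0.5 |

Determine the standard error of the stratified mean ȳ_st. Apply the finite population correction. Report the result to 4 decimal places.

V̂(ȳ_st) = Σ W_h² (1 − n_h/N_h) s_h²/n_h, with W_h = N_h/N and N = 1475:
  stratum Urban: (825/1475)²·(1 − 149/825)·1.2²/149 = 0.00247738
  stratum Rural: (650/1475)²·(1 − 120/650)·0.5²/120 = 0.000329886
V̂(ȳ_st) = 0.00280727
SE(ȳ_st) = √0.00280727 = 0.0529837

SE(ȳ_st) ≈ 0.0530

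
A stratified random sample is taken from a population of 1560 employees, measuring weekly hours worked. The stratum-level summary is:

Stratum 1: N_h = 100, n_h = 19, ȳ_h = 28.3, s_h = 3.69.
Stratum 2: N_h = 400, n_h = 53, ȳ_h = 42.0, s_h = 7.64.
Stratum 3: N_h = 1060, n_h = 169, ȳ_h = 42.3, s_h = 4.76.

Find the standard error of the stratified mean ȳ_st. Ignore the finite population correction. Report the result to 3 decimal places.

V̂(ȳ_st) = Σ W_h² s_h²/n_h, with W_h = N_h/N and N = 1560:
  stratum 1: (100/1560)²·3.69²/19 = 0.00294476
  stratum 2: (400/1560)²·7.64²/53 = 0.0724072
  stratum 3: (1060/1560)²·4.76²/169 = 0.0618999
V̂(ȳ_st) = 0.137252
SE(ȳ_st) = √0.137252 = 0.370475

SE(ȳ_st) ≈ 0.370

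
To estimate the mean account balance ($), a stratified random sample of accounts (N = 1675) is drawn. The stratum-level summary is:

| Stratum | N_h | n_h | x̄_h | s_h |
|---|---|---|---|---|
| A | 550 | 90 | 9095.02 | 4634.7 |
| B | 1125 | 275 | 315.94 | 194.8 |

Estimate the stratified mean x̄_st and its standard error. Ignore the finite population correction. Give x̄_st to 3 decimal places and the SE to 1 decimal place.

x̄_st ≈ 3198.623, SE ≈ 160.6

x̄_st = Σ W_h x̄_h = (550·9095.02 + 1125·315.94)/1675 = 3198.62299
V̂(x̄_st) = Σ W_h² s_h²/n_h, with W_h = N_h/N and N = 1675:
  stratum A: (550/1675)²·4634.7²/90 = 25733.4
  stratum B: (1125/1675)²·194.8²/275 = 62.2473
V̂(x̄_st) = 25795.6
SE(x̄_st) = √25795.6 = 160.61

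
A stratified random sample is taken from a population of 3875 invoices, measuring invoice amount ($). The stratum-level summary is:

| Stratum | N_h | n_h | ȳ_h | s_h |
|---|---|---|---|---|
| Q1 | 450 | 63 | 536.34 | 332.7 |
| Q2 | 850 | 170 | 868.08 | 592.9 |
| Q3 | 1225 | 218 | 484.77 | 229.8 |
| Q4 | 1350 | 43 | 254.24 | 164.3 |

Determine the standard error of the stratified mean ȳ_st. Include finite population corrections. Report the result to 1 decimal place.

V̂(ȳ_st) = Σ W_h² (1 − n_h/N_h) s_h²/n_h, with W_h = N_h/N and N = 3875:
  stratum Q1: (450/3875)²·(1 − 63/450)·332.7²/63 = 20.3772
  stratum Q2: (850/3875)²·(1 − 170/850)·592.9²/170 = 79.5973
  stratum Q3: (1225/3875)²·(1 − 218/1225)·229.8²/218 = 19.9006
  stratum Q4: (1350/3875)²·(1 − 43/1350)·164.3²/43 = 73.7688
V̂(ȳ_st) = 193.644
SE(ȳ_st) = √193.644 = 13.9156

SE(ȳ_st) ≈ 13.9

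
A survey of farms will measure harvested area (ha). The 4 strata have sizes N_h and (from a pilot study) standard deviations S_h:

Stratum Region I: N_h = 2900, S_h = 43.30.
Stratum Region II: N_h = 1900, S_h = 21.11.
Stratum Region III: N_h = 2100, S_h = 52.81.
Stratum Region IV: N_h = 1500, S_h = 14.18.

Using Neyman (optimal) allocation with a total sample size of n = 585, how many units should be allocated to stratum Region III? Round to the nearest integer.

218

Neyman allocation: n_h = n · N_h S_h / Σ N_i S_i, with n = 585.
  stratum Region I: N_h·S_h = 2900·43.30 = 125570.00
  stratum Region II: N_h·S_h = 1900·21.11 = 40109.00
  stratum Region III: N_h·S_h = 2100·52.81 = 110901.00
  stratum Region IV: N_h·S_h = 1500·14.18 = 21270.00
Σ N_h S_h = 297850.00
n for stratum Region III = 585·110901.00/297850.00 = 217.818 → 218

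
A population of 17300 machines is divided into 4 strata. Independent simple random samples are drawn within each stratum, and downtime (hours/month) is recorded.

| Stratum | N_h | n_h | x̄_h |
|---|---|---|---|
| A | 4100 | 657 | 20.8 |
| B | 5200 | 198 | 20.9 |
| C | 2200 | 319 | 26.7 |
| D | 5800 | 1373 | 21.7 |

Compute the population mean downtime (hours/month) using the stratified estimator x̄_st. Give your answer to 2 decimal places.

N = Σ N_h = 17300. Stratum weights W_h = N_h/N.
x̄_st = (4100·20.8 + 5200·20.9 + 2200·26.7 + 5800·21.7) / 17300 = 21.8821

x̄_st ≈ 21.88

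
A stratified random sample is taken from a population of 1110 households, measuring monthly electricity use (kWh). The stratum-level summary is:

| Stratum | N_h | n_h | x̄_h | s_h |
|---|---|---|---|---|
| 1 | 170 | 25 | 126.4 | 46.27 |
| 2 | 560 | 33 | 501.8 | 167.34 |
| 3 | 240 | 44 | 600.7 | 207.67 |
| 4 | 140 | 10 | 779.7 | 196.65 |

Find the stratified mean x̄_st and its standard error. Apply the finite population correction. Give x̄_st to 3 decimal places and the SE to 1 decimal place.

x̄_st ≈ 500.741, SE ≈ 17.3

x̄_st = Σ W_h x̄_h = (170·126.4 + 560·501.8 + 240·600.7 + 140·779.7)/1110 = 500.74054
V̂(x̄_st) = Σ W_h² (1 − n_h/N_h) s_h²/n_h, with W_h = N_h/N and N = 1110:
  stratum 1: (170/1110)²·(1 − 25/170)·46.27²/25 = 1.71329
  stratum 2: (560/1110)²·(1 − 33/560)·167.34²/33 = 203.254
  stratum 3: (240/1110)²·(1 − 44/240)·207.67²/44 = 37.4211
  stratum 4: (140/1110)²·(1 − 10/140)·196.65²/10 = 57.1233
V̂(x̄_st) = 299.511
SE(x̄_st) = √299.511 = 17.3064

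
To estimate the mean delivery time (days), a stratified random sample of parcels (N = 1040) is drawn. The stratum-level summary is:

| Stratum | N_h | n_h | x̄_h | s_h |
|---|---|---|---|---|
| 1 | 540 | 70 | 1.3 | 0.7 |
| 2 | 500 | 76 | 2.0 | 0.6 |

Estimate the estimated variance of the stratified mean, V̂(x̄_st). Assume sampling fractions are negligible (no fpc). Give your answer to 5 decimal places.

V̂(x̄_st) ≈ 0.00298

V̂(x̄_st) = Σ W_h² s_h²/n_h, with W_h = N_h/N and N = 1040:
  stratum 1: (540/1040)²·0.7²/70 = 0.0018872
  stratum 2: (500/1040)²·0.6²/76 = 0.00109487
V̂(x̄_st) = 0.00298207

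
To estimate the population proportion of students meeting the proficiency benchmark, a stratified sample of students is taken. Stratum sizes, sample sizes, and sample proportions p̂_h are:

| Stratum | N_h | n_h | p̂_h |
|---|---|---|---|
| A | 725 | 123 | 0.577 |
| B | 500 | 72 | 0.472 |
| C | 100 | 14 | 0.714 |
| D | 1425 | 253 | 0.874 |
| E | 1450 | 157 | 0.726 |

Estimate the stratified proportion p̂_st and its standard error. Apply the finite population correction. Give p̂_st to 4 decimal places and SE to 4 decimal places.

N = 4200; stratum weights W_h = N_h/N.
p̂_st = Σ W_h p̂_h = (725·0.577 + 500·0.472 + 100·0.714 + 1425·0.874 + 1450·0.726)/4200 = 0.71997
V̂(p̂_st) = Σ W_h² (1 − n_h/N_h) p̂_h(1−p̂_h)/(n_h−1):
  stratum A: (725/4200)²·(1 − 123/725)·0.577·0.423/122 = 4.94985e-05
  stratum B: (500/4200)²·(1 − 72/500)·0.472·0.528/71 = 4.25827e-05
  stratum C: (100/4200)²·(1 − 14/100)·0.714·0.286/13 = 7.6581e-06
  stratum D: (1425/4200)²·(1 − 253/1425)·0.874·0.126/252 = 4.13738e-05
  stratum E: (1450/4200)²·(1 − 157/1450)·0.726·0.274/156 = 0.000135528
V̂(p̂_st) = 0.000276642; SE = √V̂ = 0.0166325

p̂_st ≈ 0.7200, SE ≈ 0.0166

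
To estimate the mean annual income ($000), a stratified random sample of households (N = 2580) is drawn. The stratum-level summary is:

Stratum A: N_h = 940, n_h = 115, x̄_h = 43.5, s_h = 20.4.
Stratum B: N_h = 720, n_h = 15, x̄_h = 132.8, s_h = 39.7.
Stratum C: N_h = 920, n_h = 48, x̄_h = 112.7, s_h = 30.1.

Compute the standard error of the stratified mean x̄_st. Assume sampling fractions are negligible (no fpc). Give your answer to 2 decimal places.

SE(x̄_st) ≈ 3.33

V̂(x̄_st) = Σ W_h² s_h²/n_h, with W_h = N_h/N and N = 2580:
  stratum A: (940/2580)²·20.4²/115 = 0.480373
  stratum B: (720/2580)²·39.7²/15 = 8.18305
  stratum C: (920/2580)²·30.1²/48 = 2.40009
V̂(x̄_st) = 11.0635
SE(x̄_st) = √11.0635 = 3.32619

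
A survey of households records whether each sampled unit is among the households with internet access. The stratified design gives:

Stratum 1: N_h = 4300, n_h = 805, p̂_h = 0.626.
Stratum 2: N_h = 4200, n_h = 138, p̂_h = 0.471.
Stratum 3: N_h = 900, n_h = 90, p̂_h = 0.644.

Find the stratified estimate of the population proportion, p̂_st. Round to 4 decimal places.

p̂_st ≈ 0.5585

N = 9400; stratum weights W_h = N_h/N.
p̂_st = Σ W_h p̂_h = (4300·0.626 + 4200·0.471 + 900·0.644)/9400 = 0.55847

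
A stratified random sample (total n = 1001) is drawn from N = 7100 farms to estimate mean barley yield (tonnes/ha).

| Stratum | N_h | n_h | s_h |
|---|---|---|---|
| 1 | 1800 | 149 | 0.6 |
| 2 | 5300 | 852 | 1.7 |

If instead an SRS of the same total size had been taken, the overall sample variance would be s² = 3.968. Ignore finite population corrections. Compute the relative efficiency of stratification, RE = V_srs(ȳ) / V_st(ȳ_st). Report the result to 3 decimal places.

RE ≈ 1.938

V̂(ȳ_st) = Σ W_h² s_h²/n_h, with W_h = N_h/N and N = 7100:
  stratum 1: (1800/7100)²·0.6²/149 = 0.00015529
  stratum 2: (5300/7100)²·1.7²/852 = 0.00189014
V_st = 0.00204543
V_srs = s²/n = 3.968/1001 = 0.00396404
Relative efficiency = V_srs / V_st = 0.00396404/0.00204543 = 1.9380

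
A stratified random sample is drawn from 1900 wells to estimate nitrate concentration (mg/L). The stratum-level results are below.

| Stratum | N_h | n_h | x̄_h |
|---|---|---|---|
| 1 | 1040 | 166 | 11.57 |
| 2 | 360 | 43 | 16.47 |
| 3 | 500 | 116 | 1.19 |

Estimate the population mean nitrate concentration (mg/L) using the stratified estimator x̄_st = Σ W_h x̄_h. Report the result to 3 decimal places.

N = Σ N_h = 1900. Stratum weights W_h = N_h/N.
x̄_st = (1040·11.57 + 360·16.47 + 500·1.19) / 1900 = 9.76684

x̄_st ≈ 9.767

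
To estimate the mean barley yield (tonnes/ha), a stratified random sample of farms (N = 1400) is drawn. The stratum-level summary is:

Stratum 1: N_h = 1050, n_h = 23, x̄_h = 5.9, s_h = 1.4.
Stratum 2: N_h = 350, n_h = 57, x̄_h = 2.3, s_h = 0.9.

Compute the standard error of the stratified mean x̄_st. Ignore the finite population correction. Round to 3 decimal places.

V̂(x̄_st) = Σ W_h² s_h²/n_h, with W_h = N_h/N and N = 1400:
  stratum 1: (1050/1400)²·1.4²/23 = 0.0479348
  stratum 2: (350/1400)²·0.9²/57 = 0.000888158
V̂(x̄_st) = 0.0488229
SE(x̄_st) = √0.0488229 = 0.220959

SE(x̄_st) ≈ 0.221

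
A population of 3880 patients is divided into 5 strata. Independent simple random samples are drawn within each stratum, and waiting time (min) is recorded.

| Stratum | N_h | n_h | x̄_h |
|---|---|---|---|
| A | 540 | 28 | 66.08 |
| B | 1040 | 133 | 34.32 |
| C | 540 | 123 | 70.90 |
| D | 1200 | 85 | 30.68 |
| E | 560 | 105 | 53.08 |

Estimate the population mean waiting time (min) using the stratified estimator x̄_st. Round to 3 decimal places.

N = Σ N_h = 3880. Stratum weights W_h = N_h/N.
x̄_st = (540·66.08 + 1040·34.32 + 540·70.90 + 1200·30.68 + 560·53.08) / 3880 = 45.41309

x̄_st ≈ 45.413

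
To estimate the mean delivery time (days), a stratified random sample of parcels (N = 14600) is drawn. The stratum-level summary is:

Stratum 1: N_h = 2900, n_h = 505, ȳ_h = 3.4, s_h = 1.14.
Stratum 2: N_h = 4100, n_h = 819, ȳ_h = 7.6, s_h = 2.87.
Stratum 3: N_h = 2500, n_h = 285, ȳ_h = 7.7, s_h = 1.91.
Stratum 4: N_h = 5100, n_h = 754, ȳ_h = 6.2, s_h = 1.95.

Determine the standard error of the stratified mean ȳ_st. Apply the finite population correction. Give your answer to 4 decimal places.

V̂(ȳ_st) = Σ W_h² (1 − n_h/N_h) s_h²/n_h, with W_h = N_h/N and N = 14600:
  stratum 1: (2900/14600)²·(1 − 505/2900)·1.14²/505 = 8.38525e-05
  stratum 2: (4100/14600)²·(1 − 819/4100)·2.87²/819 = 0.000634694
  stratum 3: (2500/14600)²·(1 − 285/2500)·1.91²/285 = 0.000332529
  stratum 4: (5100/14600)²·(1 − 754/5100)·1.95²/754 = 0.000524387
V̂(ȳ_st) = 0.00157546
SE(ȳ_st) = √0.00157546 = 0.0396921

SE(ȳ_st) ≈ 0.0397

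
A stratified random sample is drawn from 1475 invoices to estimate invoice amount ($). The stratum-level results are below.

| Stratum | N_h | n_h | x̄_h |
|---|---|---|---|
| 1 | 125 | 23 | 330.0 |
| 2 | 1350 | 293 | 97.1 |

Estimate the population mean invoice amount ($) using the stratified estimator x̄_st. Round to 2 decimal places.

x̄_st ≈ 116.84

N = Σ N_h = 1475. Stratum weights W_h = N_h/N.
x̄_st = (125·330.0 + 1350·97.1) / 1475 = 116.8373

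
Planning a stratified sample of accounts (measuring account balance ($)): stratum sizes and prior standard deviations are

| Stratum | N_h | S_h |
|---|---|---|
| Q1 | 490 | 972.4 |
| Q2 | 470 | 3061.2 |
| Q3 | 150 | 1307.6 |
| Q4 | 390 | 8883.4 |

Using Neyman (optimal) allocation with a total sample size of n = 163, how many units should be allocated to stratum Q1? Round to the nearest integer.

Neyman allocation: n_h = n · N_h S_h / Σ N_i S_i, with n = 163.
  stratum Q1: N_h·S_h = 490·972.4 = 476476.00
  stratum Q2: N_h·S_h = 470·3061.2 = 1438764.00
  stratum Q3: N_h·S_h = 150·1307.6 = 196140.00
  stratum Q4: N_h·S_h = 390·8883.4 = 3464526.00
Σ N_h S_h = 5575906.00
n for stratum Q1 = 163·476476.00/5575906.00 = 13.929 → 14

14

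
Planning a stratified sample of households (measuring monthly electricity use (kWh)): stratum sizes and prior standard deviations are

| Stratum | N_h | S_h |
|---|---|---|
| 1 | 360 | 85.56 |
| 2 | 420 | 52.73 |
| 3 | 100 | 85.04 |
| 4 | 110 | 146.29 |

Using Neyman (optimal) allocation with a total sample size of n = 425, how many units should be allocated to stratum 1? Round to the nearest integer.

Neyman allocation: n_h = n · N_h S_h / Σ N_i S_i, with n = 425.
  stratum 1: N_h·S_h = 360·85.56 = 30801.60
  stratum 2: N_h·S_h = 420·52.73 = 22146.60
  stratum 3: N_h·S_h = 100·85.04 = 8504.00
  stratum 4: N_h·S_h = 110·146.29 = 16091.90
Σ N_h S_h = 77544.10
n for stratum 1 = 425·30801.60/77544.10 = 168.816 → 169

169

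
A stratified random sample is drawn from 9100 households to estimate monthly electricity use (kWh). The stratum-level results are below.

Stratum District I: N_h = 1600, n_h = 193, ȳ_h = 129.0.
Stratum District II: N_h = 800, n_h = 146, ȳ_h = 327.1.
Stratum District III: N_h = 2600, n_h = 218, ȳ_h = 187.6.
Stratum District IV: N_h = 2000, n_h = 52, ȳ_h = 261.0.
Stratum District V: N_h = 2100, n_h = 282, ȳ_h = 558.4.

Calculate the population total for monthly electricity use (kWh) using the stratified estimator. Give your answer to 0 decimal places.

τ̂_st = Σ N_h ȳ_h = 1600·129.0 + 800·327.1 + 2600·187.6 + 2000·261.0 + 2100·558.4 = 2650480

τ̂_st ≈ 2650480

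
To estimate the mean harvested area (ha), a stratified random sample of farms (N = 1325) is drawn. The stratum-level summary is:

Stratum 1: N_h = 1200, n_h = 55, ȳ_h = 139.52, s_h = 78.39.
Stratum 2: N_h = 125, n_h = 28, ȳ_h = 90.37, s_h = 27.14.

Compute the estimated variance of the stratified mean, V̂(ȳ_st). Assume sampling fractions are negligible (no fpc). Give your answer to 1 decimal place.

V̂(ȳ_st) = Σ W_h² s_h²/n_h, with W_h = N_h/N and N = 1325:
  stratum 1: (1200/1325)²·78.39²/55 = 91.6409
  stratum 2: (125/1325)²·27.14²/28 = 0.234126
V̂(ȳ_st) = 91.875

V̂(ȳ_st) ≈ 91.9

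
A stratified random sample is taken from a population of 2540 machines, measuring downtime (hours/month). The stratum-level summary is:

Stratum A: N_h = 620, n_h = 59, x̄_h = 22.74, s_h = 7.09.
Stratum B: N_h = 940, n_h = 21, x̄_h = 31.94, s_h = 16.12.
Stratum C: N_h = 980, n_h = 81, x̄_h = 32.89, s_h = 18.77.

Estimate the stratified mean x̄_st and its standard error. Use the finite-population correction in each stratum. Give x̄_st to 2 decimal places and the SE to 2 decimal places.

x̄_st = Σ W_h x̄_h = (620·22.74 + 940·31.94 + 980·32.89)/2540 = 30.06087
V̂(x̄_st) = Σ W_h² (1 − n_h/N_h) s_h²/n_h, with W_h = N_h/N and N = 2540:
  stratum A: (620/2540)²·(1 − 59/620)·7.09²/59 = 0.0459333
  stratum B: (940/2540)²·(1 − 21/940)·16.12²/21 = 1.65686
  stratum C: (980/2540)²·(1 − 81/980)·18.77²/81 = 0.593966
V̂(x̄_st) = 2.29676
SE(x̄_st) = √2.29676 = 1.51551

x̄_st ≈ 30.06, SE ≈ 1.52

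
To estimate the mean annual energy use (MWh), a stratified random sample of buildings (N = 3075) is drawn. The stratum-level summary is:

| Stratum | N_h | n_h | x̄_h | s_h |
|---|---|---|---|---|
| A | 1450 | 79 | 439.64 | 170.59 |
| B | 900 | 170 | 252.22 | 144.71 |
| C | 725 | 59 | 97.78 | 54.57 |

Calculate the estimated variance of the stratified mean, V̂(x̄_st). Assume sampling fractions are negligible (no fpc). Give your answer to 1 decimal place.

V̂(x̄_st) = Σ W_h² s_h²/n_h, with W_h = N_h/N and N = 3075:
  stratum A: (1450/3075)²·170.59²/79 = 81.9079
  stratum B: (900/3075)²·144.71²/170 = 10.5522
  stratum C: (725/3075)²·54.57²/59 = 2.8057
V̂(x̄_st) = 95.2658

V̂(x̄_st) ≈ 95.3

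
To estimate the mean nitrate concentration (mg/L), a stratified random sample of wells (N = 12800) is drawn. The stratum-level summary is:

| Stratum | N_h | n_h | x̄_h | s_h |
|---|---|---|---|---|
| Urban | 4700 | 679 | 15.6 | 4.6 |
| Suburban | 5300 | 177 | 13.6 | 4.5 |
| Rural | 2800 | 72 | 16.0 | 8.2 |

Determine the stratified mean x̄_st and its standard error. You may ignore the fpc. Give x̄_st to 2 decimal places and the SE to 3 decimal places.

x̄_st = Σ W_h x̄_h = (4700·15.6 + 5300·13.6 + 2800·16.0)/12800 = 14.85938
V̂(x̄_st) = Σ W_h² s_h²/n_h, with W_h = N_h/N and N = 12800:
  stratum Urban: (4700/12800)²·4.6²/679 = 0.00420167
  stratum Suburban: (5300/12800)²·4.5²/177 = 0.0196148
  stratum Rural: (2800/12800)²·8.2²/72 = 0.044688
V̂(x̄_st) = 0.0685045
SE(x̄_st) = √0.0685045 = 0.261734

x̄_st ≈ 14.86, SE ≈ 0.262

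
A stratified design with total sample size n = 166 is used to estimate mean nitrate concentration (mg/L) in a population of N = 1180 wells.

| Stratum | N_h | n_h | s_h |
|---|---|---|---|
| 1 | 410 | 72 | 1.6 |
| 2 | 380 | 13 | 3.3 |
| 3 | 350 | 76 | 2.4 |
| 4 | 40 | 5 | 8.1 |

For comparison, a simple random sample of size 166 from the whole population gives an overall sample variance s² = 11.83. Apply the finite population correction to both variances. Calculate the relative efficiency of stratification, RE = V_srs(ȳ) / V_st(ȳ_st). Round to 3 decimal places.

V̂(ȳ_st) = Σ W_h² (1 − n_h/N_h) s_h²/n_h, with W_h = N_h/N and N = 1180:
  stratum 1: (410/1180)²·(1 − 72/410)·1.6²/72 = 0.0035387
  stratum 2: (380/1180)²·(1 − 13/380)·3.3²/13 = 0.0839016
  stratum 3: (350/1180)²·(1 − 76/350)·2.4²/76 = 0.00521992
  stratum 4: (40/1180)²·(1 − 5/40)·8.1²/5 = 0.0131936
V_st = 0.105854
V_srs = (1 − 166/1180)·11.83/166 = 0.0612396
Relative efficiency = V_srs / V_st = 0.0612396/0.105854 = 0.5785

RE ≈ 0.579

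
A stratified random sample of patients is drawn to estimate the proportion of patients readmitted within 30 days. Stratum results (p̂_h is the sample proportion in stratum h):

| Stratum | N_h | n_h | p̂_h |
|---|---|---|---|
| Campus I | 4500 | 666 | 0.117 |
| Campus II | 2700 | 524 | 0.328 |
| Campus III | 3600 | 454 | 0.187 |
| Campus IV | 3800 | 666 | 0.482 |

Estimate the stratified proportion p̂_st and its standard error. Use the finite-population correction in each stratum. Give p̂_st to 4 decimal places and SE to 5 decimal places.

N = 14600; stratum weights W_h = N_h/N.
p̂_st = Σ W_h p̂_h = (4500·0.117 + 2700·0.328 + 3600·0.187 + 3800·0.482)/14600 = 0.26828
V̂(p̂_st) = Σ W_h² (1 − n_h/N_h) p̂_h(1−p̂_h)/(n_h−1):
  stratum Campus I: (4500/14600)²·(1 − 666/4500)·0.117·0.883/665 = 1.25743e-05
  stratum Campus II: (2700/14600)²·(1 − 524/2700)·0.328·0.672/523 = 1.1616e-05
  stratum Campus III: (3600/14600)²·(1 − 454/3600)·0.187·0.813/453 = 1.78316e-05
  stratum Campus IV: (3800/14600)²·(1 − 666/3800)·0.482·0.518/665 = 2.09765e-05
V̂(p̂_st) = 6.29984e-05; SE = √V̂ = 0.00793715

p̂_st ≈ 0.2683, SE ≈ 0.00794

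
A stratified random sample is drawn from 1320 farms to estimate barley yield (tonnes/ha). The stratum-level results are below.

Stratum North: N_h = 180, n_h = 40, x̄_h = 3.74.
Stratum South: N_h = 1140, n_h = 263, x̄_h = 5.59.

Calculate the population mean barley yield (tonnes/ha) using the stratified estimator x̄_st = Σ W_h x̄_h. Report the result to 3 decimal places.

x̄_st ≈ 5.338

N = Σ N_h = 1320. Stratum weights W_h = N_h/N.
x̄_st = (180·3.74 + 1140·5.59) / 1320 = 5.33773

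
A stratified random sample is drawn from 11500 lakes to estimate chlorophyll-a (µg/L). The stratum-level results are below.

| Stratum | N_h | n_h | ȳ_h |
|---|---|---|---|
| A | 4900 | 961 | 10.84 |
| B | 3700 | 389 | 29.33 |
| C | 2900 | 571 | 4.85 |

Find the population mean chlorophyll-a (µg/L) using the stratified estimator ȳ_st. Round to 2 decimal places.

N = Σ N_h = 11500. Stratum weights W_h = N_h/N.
ȳ_st = (4900·10.84 + 3700·29.33 + 2900·4.85) / 11500 = 15.2784

ȳ_st ≈ 15.28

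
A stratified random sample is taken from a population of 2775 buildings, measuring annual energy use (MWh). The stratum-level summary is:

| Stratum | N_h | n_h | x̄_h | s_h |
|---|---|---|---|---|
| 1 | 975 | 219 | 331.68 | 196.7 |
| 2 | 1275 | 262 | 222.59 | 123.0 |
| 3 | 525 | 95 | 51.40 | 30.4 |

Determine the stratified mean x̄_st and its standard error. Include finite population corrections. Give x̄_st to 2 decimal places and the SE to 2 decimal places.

x̄_st ≈ 228.53, SE ≈ 5.18

x̄_st = Σ W_h x̄_h = (975·331.68 + 1275·222.59 + 525·51.40)/2775 = 228.53162
V̂(x̄_st) = Σ W_h² (1 − n_h/N_h) s_h²/n_h, with W_h = N_h/N and N = 2775:
  stratum 1: (975/2775)²·(1 − 219/975)·196.7²/219 = 16.9108
  stratum 2: (1275/2775)²·(1 − 262/1275)·123.0²/262 = 9.68507
  stratum 3: (525/2775)²·(1 − 95/525)·30.4²/95 = 0.285184
V̂(x̄_st) = 26.8811
SE(x̄_st) = √26.8811 = 5.1847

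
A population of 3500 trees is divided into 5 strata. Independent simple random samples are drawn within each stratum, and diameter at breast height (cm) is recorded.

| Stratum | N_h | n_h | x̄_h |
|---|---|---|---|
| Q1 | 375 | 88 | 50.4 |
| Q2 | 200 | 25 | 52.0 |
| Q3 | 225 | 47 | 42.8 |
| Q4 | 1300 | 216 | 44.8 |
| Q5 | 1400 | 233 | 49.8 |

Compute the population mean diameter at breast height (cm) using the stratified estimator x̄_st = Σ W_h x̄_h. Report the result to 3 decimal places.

N = Σ N_h = 3500. Stratum weights W_h = N_h/N.
x̄_st = (375·50.4 + 200·52.0 + 225·42.8 + 1300·44.8 + 1400·49.8) / 3500 = 47.68286

x̄_st ≈ 47.683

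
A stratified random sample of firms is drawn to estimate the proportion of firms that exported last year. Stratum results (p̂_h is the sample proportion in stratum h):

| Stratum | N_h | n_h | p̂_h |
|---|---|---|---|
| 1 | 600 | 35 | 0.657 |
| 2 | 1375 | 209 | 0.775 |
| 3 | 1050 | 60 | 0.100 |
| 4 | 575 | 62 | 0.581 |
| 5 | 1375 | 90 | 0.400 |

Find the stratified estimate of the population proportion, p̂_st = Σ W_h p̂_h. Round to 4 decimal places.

p̂_st ≈ 0.4922

N = 4975; stratum weights W_h = N_h/N.
p̂_st = Σ W_h p̂_h = (600·0.657 + 1375·0.775 + 1050·0.100 + 575·0.581 + 1375·0.400)/4975 = 0.49224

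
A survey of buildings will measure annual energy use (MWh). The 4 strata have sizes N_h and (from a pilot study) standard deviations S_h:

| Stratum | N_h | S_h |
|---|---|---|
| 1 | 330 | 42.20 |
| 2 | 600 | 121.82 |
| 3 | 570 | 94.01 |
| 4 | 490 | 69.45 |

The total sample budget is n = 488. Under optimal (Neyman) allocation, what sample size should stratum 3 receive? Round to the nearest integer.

Neyman allocation: n_h = n · N_h S_h / Σ N_i S_i, with n = 488.
  stratum 1: N_h·S_h = 330·42.20 = 13926.00
  stratum 2: N_h·S_h = 600·121.82 = 73092.00
  stratum 3: N_h·S_h = 570·94.01 = 53585.70
  stratum 4: N_h·S_h = 490·69.45 = 34030.50
Σ N_h S_h = 174634.20
n for stratum 3 = 488·53585.70/174634.20 = 149.741 → 150

150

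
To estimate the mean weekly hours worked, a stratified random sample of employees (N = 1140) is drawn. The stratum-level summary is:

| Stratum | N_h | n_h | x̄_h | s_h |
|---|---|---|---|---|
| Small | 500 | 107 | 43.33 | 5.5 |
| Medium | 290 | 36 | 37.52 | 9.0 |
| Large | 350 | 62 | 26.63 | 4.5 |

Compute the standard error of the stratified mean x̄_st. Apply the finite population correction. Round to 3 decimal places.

V̂(x̄_st) = Σ W_h² (1 − n_h/N_h) s_h²/n_h, with W_h = N_h/N and N = 1140:
  stratum Small: (500/1140)²·(1 − 107/500)·5.5²/107 = 0.0427459
  stratum Medium: (290/1140)²·(1 − 36/290)·9.0²/36 = 0.127528
  stratum Large: (350/1140)²·(1 − 62/350)·4.5²/62 = 0.0253329
V̂(x̄_st) = 0.195606
SE(x̄_st) = √0.195606 = 0.442274

SE(x̄_st) ≈ 0.442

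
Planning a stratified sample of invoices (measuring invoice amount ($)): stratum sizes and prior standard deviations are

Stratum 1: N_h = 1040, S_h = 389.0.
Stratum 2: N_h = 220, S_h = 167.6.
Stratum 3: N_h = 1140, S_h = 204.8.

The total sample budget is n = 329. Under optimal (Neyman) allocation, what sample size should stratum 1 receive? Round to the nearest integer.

Neyman allocation: n_h = n · N_h S_h / Σ N_i S_i, with n = 329.
  stratum 1: N_h·S_h = 1040·389.0 = 404560.00
  stratum 2: N_h·S_h = 220·167.6 = 36872.00
  stratum 3: N_h·S_h = 1140·204.8 = 233472.00
Σ N_h S_h = 674904.00
n for stratum 1 = 329·404560.00/674904.00 = 197.214 → 197

197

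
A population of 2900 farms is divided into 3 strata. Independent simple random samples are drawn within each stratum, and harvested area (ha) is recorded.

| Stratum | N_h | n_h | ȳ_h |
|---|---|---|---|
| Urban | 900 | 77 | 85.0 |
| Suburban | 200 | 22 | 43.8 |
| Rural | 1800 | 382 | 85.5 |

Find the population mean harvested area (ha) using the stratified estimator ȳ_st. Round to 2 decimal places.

N = Σ N_h = 2900. Stratum weights W_h = N_h/N.
ȳ_st = (900·85.0 + 200·43.8 + 1800·85.5) / 2900 = 82.4690

ȳ_st ≈ 82.47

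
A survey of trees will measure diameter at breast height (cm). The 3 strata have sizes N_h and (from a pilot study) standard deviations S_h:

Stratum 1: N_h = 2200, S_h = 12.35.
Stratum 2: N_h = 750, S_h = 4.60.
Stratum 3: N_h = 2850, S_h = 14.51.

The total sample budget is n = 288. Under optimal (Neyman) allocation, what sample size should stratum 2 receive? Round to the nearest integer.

Neyman allocation: n_h = n · N_h S_h / Σ N_i S_i, with n = 288.
  stratum 1: N_h·S_h = 2200·12.35 = 27170.00
  stratum 2: N_h·S_h = 750·4.60 = 3450.00
  stratum 3: N_h·S_h = 2850·14.51 = 41353.50
Σ N_h S_h = 71973.50
n for stratum 2 = 288·3450.00/71973.50 = 13.805 → 14

14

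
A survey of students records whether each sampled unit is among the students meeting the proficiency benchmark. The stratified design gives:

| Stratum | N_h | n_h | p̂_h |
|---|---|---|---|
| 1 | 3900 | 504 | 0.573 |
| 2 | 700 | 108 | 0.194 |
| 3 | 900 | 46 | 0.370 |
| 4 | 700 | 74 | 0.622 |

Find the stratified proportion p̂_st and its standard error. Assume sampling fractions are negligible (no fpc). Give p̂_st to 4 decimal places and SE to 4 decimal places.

p̂_st ≈ 0.5063, SE ≈ 0.0190

N = 6200; stratum weights W_h = N_h/N.
p̂_st = Σ W_h p̂_h = (3900·0.573 + 700·0.194 + 900·0.370 + 700·0.622)/6200 = 0.50627
V̂(p̂_st) = Σ W_h² p̂_h(1−p̂_h)/(n_h−1):
  stratum 1: (3900/6200)²·0.573·0.427/503 = 0.000192469
  stratum 2: (700/6200)²·0.194·0.806/107 = 1.8628e-05
  stratum 3: (900/6200)²·0.370·0.630/45 = 0.000109152
  stratum 4: (700/6200)²·0.622·0.378/73 = 4.10556e-05
V̂(p̂_st) = 0.000361304; SE = √V̂ = 0.019008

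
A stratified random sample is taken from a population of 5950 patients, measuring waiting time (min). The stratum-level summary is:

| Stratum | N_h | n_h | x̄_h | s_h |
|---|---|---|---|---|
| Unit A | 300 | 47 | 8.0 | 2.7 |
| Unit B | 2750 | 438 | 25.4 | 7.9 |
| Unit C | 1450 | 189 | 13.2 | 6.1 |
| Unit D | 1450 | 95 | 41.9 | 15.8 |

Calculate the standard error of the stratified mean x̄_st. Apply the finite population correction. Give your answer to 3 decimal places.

SE(x̄_st) ≈ 0.427

V̂(x̄_st) = Σ W_h² (1 − n_h/N_h) s_h²/n_h, with W_h = N_h/N and N = 5950:
  stratum Unit A: (300/5950)²·(1 − 47/300)·2.7²/47 = 0.000332535
  stratum Unit B: (2750/5950)²·(1 − 438/2750)·7.9²/438 = 0.0255898
  stratum Unit C: (1450/5950)²·(1 − 189/1450)·6.1²/189 = 0.0101683
  stratum Unit D: (1450/5950)²·(1 − 95/1450)·15.8²/95 = 0.145836
V̂(x̄_st) = 0.181926
SE(x̄_st) = √0.181926 = 0.426528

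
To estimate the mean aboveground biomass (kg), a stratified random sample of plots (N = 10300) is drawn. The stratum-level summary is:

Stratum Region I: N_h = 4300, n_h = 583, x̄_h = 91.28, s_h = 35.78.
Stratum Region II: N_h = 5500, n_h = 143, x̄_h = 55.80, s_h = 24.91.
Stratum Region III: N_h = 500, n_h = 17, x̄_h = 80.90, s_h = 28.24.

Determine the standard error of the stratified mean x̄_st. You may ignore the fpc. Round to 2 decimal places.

V̂(x̄_st) = Σ W_h² s_h²/n_h, with W_h = N_h/N and N = 10300:
  stratum Region I: (4300/10300)²·35.78²/583 = 0.382714
  stratum Region II: (5500/10300)²·24.91²/143 = 1.23726
  stratum Region III: (500/10300)²·28.24²/17 = 0.110547
V̂(x̄_st) = 1.73052
SE(x̄_st) = √1.73052 = 1.31549

SE(x̄_st) ≈ 1.32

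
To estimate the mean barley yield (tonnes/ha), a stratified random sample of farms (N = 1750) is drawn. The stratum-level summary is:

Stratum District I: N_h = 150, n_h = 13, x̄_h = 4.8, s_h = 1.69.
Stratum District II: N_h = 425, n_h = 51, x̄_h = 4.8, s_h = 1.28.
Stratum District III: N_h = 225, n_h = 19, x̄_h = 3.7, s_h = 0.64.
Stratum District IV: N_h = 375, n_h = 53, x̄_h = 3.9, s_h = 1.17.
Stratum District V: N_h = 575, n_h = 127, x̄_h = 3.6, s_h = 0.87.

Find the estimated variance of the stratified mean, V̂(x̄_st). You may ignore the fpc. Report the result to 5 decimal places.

V̂(x̄_st) ≈ 0.00569

V̂(x̄_st) = Σ W_h² s_h²/n_h, with W_h = N_h/N and N = 1750:
  stratum District I: (150/1750)²·1.69²/13 = 0.00161412
  stratum District II: (425/1750)²·1.28²/51 = 0.00189475
  stratum District III: (225/1750)²·0.64²/19 = 0.000356365
  stratum District IV: (375/1750)²·1.17²/53 = 0.00118599
  stratum District V: (575/1750)²·0.87²/127 = 0.00064342
V̂(x̄_st) = 0.00569465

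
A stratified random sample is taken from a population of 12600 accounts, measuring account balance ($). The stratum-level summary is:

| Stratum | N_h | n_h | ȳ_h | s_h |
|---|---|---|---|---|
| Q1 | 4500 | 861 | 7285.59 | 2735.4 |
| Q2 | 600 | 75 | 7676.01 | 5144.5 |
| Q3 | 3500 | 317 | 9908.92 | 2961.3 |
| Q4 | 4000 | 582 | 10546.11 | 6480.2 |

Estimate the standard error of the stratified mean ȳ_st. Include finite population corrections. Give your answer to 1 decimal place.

V̂(ȳ_st) = Σ W_h² (1 − n_h/N_h) s_h²/n_h, with W_h = N_h/N and N = 12600:
  stratum Q1: (4500/12600)²·(1 − 861/4500)·2735.4²/861 = 896.38
  stratum Q2: (600/12600)²·(1 − 75/600)·5144.5²/75 = 700.156
  stratum Q3: (3500/12600)²·(1 − 317/3500)·2961.3²/317 = 1941.19
  stratum Q4: (4000/12600)²·(1 − 582/4000)·6480.2²/582 = 6213.62
V̂(ȳ_st) = 9751.35
SE(ȳ_st) = √9751.35 = 98.7489

SE(ȳ_st) ≈ 98.7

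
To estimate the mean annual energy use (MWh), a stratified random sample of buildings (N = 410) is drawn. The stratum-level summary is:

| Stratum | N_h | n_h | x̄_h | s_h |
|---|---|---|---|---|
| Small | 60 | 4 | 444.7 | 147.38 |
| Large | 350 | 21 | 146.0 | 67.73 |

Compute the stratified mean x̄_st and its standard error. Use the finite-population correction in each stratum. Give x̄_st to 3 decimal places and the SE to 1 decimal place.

x̄_st ≈ 189.712, SE ≈ 16.1

x̄_st = Σ W_h x̄_h = (60·444.7 + 350·146.0)/410 = 189.71220
V̂(x̄_st) = Σ W_h² (1 − n_h/N_h) s_h²/n_h, with W_h = N_h/N and N = 410:
  stratum Small: (60/410)²·(1 − 4/60)·147.38²/4 = 108.54
  stratum Large: (350/410)²·(1 − 21/350)·67.73²/21 = 149.637
V̂(x̄_st) = 258.177
SE(x̄_st) = √258.177 = 16.0679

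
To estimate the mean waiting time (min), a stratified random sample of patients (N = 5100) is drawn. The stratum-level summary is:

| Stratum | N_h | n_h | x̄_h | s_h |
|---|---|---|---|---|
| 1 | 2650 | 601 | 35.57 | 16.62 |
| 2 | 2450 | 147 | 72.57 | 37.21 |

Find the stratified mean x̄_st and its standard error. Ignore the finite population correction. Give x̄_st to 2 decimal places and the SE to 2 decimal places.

x̄_st = Σ W_h x̄_h = (2650·35.57 + 2450·72.57)/5100 = 53.34451
V̂(x̄_st) = Σ W_h² s_h²/n_h, with W_h = N_h/N and N = 5100:
  stratum 1: (2650/5100)²·16.62²/601 = 0.124091
  stratum 2: (2450/5100)²·37.21²/147 = 2.17367
V̂(x̄_st) = 2.29776
SE(x̄_st) = √2.29776 = 1.51584

x̄_st ≈ 53.34, SE ≈ 1.52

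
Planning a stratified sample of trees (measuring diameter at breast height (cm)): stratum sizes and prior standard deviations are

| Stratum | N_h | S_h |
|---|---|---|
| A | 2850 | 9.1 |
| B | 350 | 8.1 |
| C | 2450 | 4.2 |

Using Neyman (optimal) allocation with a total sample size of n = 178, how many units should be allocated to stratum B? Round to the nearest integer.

13

Neyman allocation: n_h = n · N_h S_h / Σ N_i S_i, with n = 178.
  stratum A: N_h·S_h = 2850·9.1 = 25935.00
  stratum B: N_h·S_h = 350·8.1 = 2835.00
  stratum C: N_h·S_h = 2450·4.2 = 10290.00
Σ N_h S_h = 39060.00
n for stratum B = 178·2835.00/39060.00 = 12.919 → 13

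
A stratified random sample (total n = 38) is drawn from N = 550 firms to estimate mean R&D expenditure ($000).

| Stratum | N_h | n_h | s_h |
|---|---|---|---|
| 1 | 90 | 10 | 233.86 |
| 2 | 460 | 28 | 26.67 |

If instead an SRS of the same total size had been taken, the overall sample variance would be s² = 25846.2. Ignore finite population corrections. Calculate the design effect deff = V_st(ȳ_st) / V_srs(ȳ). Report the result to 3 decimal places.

V̂(ȳ_st) = Σ W_h² s_h²/n_h, with W_h = N_h/N and N = 550:
  stratum 1: (90/550)²·233.86²/10 = 146.444
  stratum 2: (460/550)²·26.67²/28 = 17.7696
V_st = 164.214
V_srs = s²/n = 25846.2/38 = 680.163
deff = V_st / V_srs = 164.214/680.163 = 0.2414

deff ≈ 0.241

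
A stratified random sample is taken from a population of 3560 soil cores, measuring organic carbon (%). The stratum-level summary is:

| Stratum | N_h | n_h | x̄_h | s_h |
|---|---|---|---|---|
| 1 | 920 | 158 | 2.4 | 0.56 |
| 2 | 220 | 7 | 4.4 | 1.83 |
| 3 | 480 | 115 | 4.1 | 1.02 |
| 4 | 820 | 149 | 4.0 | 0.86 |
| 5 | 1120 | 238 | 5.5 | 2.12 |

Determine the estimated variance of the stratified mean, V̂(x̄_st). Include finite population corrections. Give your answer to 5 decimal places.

V̂(x̄_st) ≈ 0.00369

V̂(x̄_st) = Σ W_h² (1 − n_h/N_h) s_h²/n_h, with W_h = N_h/N and N = 3560:
  stratum 1: (920/3560)²·(1 − 158/920)·0.56²/158 = 0.00010979
  stratum 2: (220/3560)²·(1 − 7/220)·1.83²/7 = 0.00176891
  stratum 3: (480/3560)²·(1 − 115/480)·1.02²/115 = 0.000125065
  stratum 4: (820/3560)²·(1 − 149/820)·0.86²/149 = 0.0002155
  stratum 5: (1120/3560)²·(1 − 238/1120)·2.12²/238 = 0.00147191
V̂(x̄_st) = 0.00369118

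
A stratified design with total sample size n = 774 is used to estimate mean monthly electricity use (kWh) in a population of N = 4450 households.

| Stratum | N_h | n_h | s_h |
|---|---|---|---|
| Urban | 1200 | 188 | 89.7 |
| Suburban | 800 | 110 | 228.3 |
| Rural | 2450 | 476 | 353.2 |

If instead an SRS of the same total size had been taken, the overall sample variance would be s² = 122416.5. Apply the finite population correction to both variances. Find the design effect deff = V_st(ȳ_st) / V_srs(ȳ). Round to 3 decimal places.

V̂(ȳ_st) = Σ W_h² (1 − n_h/N_h) s_h²/n_h, with W_h = N_h/N and N = 4450:
  stratum Urban: (1200/4450)²·(1 − 188/1200)·89.7²/188 = 2.62463
  stratum Suburban: (800/4450)²·(1 − 110/800)·228.3²/110 = 13.208
  stratum Rural: (2450/4450)²·(1 − 476/2450)·353.2²/476 = 64.007
V_st = 79.8397
V_srs = (1 − 774/4450)·122416.5/774 = 130.652
deff = V_st / V_srs = 79.8397/130.652 = 0.6111

deff ≈ 0.611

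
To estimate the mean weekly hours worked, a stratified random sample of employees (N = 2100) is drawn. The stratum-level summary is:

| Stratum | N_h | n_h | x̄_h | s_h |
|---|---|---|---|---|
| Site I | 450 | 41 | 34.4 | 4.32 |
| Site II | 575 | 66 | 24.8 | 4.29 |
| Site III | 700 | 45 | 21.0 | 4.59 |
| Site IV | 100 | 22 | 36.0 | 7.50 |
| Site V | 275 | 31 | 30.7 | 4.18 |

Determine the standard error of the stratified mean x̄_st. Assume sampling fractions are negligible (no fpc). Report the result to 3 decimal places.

SE(x̄_st) ≈ 0.331

V̂(x̄_st) = Σ W_h² s_h²/n_h, with W_h = N_h/N and N = 2100:
  stratum Site I: (450/2100)²·4.32²/41 = 0.0209011
  stratum Site II: (575/2100)²·4.29²/66 = 0.0209058
  stratum Site III: (700/2100)²·4.59²/45 = 0.05202
  stratum Site IV: (100/2100)²·7.50²/22 = 0.00579777
  stratum Site V: (275/2100)²·4.18²/31 = 0.00966535
V̂(x̄_st) = 0.10929
SE(x̄_st) = √0.10929 = 0.330591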